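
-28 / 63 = -0.44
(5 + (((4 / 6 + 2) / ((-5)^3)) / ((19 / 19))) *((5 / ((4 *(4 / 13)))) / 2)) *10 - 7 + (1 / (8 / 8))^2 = 1307 / 30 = 43.57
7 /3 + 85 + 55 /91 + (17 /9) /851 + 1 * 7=66170201 /696969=94.94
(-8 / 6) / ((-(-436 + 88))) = -1 / 261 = -0.00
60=60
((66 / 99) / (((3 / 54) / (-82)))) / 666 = -164 / 111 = -1.48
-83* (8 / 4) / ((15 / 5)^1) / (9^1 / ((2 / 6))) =-166 / 81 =-2.05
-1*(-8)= 8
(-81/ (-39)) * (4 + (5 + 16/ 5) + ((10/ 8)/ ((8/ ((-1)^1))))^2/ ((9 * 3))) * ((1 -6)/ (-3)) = 1686653/ 39936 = 42.23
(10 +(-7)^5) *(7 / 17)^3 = -5761371 / 4913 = -1172.68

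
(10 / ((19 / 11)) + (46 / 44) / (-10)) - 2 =15403 / 4180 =3.68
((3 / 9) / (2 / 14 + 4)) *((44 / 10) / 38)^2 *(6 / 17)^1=1694 / 4449325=0.00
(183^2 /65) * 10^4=66978000 /13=5152153.85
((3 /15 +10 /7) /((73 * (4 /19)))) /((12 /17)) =6137 /40880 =0.15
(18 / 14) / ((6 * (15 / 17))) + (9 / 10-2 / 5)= 26 / 35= 0.74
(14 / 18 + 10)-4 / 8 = 185 / 18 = 10.28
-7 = -7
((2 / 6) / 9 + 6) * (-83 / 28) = -13529 / 756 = -17.90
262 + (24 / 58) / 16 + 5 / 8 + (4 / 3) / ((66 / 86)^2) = 200790517 / 757944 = 264.91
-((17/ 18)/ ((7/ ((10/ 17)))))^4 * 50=-31250/ 15752961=-0.00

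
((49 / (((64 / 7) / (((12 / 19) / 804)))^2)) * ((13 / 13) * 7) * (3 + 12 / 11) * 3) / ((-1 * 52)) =-2268945 / 3796756840448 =-0.00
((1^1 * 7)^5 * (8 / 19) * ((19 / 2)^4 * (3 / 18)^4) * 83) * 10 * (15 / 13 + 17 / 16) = 22054642635095 / 269568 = 81814765.24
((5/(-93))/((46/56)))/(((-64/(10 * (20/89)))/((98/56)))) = 6125/1522968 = 0.00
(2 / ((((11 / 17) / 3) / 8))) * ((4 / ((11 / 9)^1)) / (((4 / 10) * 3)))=24480 / 121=202.31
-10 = -10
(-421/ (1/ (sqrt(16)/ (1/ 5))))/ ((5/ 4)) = -6736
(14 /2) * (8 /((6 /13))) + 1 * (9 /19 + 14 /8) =28171 /228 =123.56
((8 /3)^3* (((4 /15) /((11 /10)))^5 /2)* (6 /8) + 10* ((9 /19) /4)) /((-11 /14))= -111506681587 /73613674233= -1.51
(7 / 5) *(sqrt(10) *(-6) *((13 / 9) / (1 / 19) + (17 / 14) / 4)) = -2797 *sqrt(10) / 12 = -737.07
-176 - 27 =-203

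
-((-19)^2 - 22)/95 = -339/95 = -3.57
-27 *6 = -162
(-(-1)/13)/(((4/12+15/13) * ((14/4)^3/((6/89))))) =72/885283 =0.00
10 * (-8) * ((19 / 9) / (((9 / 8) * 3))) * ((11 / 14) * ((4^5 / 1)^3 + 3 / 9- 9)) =-215435557828480 / 5103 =-42217432457.08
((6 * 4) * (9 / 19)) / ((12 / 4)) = 72 / 19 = 3.79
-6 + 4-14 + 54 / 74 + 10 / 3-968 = -108773 / 111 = -979.94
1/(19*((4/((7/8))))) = 7/608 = 0.01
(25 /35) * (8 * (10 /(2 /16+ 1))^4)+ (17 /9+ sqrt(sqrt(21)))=35678.03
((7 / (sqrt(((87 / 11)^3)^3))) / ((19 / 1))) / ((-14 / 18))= -14641*sqrt(957) / 10522219437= -0.00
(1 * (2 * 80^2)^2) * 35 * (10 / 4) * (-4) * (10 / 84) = -20480000000 / 3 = -6826666666.67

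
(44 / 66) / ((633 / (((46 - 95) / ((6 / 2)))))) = -98 / 5697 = -0.02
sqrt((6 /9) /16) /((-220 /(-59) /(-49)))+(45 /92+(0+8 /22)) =863 /1012-2891 * sqrt(6) /2640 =-1.83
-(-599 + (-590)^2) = -347501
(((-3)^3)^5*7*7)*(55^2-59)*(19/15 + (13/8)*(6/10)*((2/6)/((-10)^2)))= -2648263961417.10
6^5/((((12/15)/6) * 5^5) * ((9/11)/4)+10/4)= 85536/965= 88.64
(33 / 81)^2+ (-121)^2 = 10673410 / 729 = 14641.17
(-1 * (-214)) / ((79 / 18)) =3852 / 79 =48.76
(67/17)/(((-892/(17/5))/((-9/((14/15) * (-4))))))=-1809/49952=-0.04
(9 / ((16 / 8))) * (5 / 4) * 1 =45 / 8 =5.62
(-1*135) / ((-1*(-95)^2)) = 0.01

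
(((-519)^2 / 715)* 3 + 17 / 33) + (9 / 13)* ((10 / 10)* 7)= 2435749 / 2145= 1135.55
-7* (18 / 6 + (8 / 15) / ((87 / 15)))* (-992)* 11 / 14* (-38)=-55771232 / 87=-641048.64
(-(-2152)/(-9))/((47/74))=-159248/423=-376.47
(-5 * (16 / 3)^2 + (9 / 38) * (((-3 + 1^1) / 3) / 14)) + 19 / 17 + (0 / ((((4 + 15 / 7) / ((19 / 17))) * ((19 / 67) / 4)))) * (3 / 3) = -5743133 / 40698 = -141.12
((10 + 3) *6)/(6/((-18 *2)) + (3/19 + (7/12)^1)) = 17784/131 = 135.76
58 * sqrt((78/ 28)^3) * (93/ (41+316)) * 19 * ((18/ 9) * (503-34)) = 44632653 * sqrt(546)/ 833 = 1251999.12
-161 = -161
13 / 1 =13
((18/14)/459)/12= 1/4284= 0.00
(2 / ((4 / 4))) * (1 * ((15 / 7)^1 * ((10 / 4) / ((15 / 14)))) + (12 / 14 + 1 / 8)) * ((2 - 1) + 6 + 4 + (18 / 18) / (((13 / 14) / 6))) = 76045 / 364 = 208.91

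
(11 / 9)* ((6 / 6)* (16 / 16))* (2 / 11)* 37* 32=2368 / 9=263.11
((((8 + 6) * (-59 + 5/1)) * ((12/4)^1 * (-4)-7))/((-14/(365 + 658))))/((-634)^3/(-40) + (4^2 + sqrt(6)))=-167175209513070/1014746950038499 + 26239950 * sqrt(6)/1014746950038499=-0.16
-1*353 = -353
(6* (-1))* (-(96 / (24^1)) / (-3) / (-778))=4 / 389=0.01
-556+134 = -422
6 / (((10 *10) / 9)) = 27 / 50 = 0.54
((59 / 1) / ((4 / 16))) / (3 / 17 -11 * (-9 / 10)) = 40120 / 1713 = 23.42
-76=-76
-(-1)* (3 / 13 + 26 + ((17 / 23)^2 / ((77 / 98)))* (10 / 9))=18384491 / 680823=27.00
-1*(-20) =20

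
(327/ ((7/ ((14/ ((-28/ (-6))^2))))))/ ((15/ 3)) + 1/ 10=1496/ 245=6.11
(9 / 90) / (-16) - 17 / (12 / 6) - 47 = -8881 / 160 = -55.51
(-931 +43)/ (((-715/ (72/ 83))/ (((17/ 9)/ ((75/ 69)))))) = 2777664/ 1483625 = 1.87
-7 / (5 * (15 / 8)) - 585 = -43931 / 75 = -585.75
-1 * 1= -1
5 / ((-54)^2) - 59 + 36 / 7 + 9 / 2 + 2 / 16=-2009783 / 40824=-49.23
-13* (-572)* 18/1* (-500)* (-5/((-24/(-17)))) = 237022500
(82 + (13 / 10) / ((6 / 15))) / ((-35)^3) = -341 / 171500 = -0.00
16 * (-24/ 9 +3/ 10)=-568/ 15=-37.87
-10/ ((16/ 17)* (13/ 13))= -85/ 8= -10.62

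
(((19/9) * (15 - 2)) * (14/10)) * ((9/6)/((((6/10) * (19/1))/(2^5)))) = 1456/9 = 161.78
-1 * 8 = -8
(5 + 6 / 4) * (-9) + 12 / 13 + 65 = 193 / 26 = 7.42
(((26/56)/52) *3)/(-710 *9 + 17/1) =-3/713776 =-0.00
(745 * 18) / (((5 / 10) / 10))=268200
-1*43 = -43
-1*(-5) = 5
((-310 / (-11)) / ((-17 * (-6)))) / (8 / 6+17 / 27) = 1395 / 9911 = 0.14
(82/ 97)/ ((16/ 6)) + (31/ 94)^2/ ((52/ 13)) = 1180045/ 3428368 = 0.34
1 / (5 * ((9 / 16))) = 16 / 45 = 0.36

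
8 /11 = 0.73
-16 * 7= -112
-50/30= -5/3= -1.67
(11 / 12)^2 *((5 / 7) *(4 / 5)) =0.48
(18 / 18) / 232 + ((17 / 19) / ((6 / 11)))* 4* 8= 694201 / 13224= 52.50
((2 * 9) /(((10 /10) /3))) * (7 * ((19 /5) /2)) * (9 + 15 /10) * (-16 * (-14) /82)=4223016 /205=20600.08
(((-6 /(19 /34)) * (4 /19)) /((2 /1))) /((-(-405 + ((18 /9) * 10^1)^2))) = -408 /1805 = -0.23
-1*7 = -7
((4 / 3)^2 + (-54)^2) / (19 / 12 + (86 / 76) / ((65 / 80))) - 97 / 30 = 86197721 / 88210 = 977.19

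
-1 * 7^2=-49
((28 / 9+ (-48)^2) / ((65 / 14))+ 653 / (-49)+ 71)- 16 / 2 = 15667994 / 28665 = 546.59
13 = 13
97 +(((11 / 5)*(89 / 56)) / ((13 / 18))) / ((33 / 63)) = 106.24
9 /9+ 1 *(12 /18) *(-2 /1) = -1 /3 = -0.33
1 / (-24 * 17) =-1 / 408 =-0.00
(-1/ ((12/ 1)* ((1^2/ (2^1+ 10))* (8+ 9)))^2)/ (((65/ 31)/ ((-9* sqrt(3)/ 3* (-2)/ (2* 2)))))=-93* sqrt(3)/ 37570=-0.00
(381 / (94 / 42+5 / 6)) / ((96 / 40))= 4445 / 86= 51.69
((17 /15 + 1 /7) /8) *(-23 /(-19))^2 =35443 /151620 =0.23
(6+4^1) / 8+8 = 37 / 4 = 9.25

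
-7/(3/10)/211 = -70/633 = -0.11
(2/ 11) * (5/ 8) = 5/ 44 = 0.11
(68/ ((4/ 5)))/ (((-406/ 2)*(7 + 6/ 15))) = -425/ 7511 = -0.06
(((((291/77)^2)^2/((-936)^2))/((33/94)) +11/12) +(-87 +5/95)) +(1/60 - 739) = -163899210557642789/198662489785760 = -825.01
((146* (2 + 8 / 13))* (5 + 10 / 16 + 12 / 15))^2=101720809969 / 16900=6018982.84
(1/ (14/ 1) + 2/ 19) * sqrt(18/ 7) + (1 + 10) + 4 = 141 * sqrt(14)/ 1862 + 15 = 15.28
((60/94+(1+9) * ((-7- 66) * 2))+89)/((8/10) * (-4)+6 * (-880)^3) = 46005/137267931536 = 0.00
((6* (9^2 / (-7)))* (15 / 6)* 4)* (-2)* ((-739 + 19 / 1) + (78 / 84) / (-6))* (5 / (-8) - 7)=1494479565 / 196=7624895.74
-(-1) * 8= 8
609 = 609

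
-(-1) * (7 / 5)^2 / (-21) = -7 / 75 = -0.09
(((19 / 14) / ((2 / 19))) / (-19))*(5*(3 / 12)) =-95 / 112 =-0.85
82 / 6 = 41 / 3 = 13.67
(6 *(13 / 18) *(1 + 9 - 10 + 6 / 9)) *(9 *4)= 104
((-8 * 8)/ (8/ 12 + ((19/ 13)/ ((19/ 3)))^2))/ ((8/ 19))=-77064/ 365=-211.13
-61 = -61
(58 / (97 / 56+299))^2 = 10549504 / 283619281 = 0.04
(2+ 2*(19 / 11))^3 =216000 / 1331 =162.28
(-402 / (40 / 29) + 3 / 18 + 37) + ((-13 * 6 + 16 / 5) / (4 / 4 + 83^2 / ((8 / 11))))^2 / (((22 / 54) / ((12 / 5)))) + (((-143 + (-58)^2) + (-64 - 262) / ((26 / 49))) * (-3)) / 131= -313.98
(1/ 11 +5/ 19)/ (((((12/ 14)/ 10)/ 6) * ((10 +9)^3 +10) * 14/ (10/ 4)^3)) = 23125/ 5742484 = 0.00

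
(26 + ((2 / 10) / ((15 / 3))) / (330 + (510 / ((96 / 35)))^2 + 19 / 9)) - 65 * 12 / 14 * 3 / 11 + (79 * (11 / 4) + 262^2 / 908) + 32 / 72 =304.10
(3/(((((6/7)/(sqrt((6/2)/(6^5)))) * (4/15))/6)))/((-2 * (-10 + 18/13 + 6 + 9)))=-455 * sqrt(2)/5312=-0.12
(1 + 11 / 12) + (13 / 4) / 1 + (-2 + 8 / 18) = 65 / 18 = 3.61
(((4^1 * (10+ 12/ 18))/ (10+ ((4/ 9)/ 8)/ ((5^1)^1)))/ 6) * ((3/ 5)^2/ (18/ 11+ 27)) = 1408/ 157675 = 0.01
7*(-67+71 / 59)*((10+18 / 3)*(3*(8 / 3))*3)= -10434816 / 59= -176861.29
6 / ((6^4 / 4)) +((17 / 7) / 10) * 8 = 3707 / 1890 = 1.96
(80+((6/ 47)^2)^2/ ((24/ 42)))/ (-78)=-1.03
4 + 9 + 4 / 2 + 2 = 17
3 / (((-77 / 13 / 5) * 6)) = -65 / 154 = -0.42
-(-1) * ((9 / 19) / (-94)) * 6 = -27 / 893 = -0.03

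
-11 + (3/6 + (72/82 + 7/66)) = -12875/1353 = -9.52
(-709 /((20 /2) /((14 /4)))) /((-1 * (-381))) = -4963 /7620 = -0.65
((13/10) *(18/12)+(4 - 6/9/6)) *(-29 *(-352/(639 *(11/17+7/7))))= 11399146/201285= 56.63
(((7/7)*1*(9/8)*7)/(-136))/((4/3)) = -189/4352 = -0.04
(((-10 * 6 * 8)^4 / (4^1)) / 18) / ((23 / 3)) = 2211840000 / 23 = 96166956.52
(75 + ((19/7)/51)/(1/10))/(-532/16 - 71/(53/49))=-1143316/1496901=-0.76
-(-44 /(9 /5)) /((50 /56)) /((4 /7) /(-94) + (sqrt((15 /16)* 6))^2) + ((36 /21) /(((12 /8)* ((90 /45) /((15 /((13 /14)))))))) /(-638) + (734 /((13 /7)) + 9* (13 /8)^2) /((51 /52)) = 324345847804141 /750678991920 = 432.07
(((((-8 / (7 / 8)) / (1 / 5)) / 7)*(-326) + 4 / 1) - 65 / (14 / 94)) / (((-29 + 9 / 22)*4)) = -914441 / 61642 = -14.83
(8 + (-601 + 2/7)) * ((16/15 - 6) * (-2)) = -204684/35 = -5848.11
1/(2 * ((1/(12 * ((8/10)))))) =24/5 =4.80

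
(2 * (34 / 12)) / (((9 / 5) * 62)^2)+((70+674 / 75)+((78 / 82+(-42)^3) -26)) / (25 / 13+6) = -921485335228037 / 98616762900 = -9344.10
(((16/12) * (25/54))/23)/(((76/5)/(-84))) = -1750/11799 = -0.15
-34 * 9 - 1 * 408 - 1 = -715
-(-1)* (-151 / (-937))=151 / 937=0.16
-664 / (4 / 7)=-1162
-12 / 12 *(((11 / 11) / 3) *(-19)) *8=152 / 3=50.67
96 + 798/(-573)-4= 90.61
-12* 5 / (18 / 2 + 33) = -10 / 7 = -1.43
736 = 736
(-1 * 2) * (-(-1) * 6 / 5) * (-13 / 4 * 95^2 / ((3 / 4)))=93860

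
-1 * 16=-16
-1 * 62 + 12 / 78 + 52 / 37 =-29072 / 481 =-60.44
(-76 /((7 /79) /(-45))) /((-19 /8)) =-113760 /7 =-16251.43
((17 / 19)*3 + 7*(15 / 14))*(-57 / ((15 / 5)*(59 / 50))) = -9675 / 59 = -163.98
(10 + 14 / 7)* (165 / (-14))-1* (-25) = -815 / 7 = -116.43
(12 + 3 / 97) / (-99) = -389 / 3201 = -0.12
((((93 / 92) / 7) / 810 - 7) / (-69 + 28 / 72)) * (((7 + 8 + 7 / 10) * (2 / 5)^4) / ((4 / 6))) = 191089253 / 3106796875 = 0.06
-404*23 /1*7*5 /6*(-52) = 8455720 /3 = 2818573.33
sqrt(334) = 18.28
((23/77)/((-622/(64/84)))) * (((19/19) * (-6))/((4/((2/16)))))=0.00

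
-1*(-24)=24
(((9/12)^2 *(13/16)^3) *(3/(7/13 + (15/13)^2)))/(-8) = -10024911/165675008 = -0.06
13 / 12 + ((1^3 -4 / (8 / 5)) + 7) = 79 / 12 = 6.58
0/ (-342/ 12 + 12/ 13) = 0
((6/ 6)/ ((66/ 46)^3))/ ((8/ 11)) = 12167/ 26136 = 0.47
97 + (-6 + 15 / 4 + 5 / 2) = 389 / 4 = 97.25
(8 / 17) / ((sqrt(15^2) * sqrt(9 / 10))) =8 * sqrt(10) / 765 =0.03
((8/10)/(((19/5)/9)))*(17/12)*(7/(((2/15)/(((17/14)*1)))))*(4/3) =4335/19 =228.16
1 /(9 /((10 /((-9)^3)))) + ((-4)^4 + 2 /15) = 8402404 /32805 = 256.13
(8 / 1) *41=328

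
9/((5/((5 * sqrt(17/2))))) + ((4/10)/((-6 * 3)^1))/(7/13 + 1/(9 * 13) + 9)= -13/5585 + 9 * sqrt(34)/2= 26.24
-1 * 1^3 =-1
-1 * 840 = -840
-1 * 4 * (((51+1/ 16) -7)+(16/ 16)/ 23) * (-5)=81155/ 92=882.12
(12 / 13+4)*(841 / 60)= 13456 / 195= 69.01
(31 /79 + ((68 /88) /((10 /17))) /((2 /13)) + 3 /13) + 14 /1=10466359 /451880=23.16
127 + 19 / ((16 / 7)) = 2165 / 16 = 135.31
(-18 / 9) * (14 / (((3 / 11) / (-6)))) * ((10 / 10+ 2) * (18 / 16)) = 2079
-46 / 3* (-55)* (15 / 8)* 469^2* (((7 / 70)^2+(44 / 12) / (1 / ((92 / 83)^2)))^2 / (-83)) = -4845390932251823529037 / 56722185259200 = -85423206.28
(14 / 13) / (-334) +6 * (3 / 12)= 6499 / 4342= 1.50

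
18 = 18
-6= -6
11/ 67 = 0.16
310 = 310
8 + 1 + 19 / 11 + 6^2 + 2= 536 / 11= 48.73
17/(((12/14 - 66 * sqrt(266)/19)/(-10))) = 11305/248961+45815 * sqrt(266)/248961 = 3.05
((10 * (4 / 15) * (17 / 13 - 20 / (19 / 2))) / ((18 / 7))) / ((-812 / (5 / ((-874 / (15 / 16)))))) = -4925 / 901506528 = -0.00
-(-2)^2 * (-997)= 3988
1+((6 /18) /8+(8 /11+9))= 2843 /264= 10.77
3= 3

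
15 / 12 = 5 / 4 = 1.25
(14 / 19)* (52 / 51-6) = -3556 / 969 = -3.67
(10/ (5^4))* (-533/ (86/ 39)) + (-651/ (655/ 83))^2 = 6801.25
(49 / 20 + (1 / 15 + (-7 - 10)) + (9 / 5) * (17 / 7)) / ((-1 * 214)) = 0.05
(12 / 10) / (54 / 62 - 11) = -93 / 785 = -0.12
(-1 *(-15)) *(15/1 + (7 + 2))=360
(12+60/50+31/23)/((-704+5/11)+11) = -18403/876070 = -0.02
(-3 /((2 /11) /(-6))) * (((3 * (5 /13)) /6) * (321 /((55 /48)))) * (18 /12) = 8000.31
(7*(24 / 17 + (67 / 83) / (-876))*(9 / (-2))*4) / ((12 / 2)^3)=-12206971 / 14832432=-0.82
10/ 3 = 3.33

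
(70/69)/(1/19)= 1330/69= 19.28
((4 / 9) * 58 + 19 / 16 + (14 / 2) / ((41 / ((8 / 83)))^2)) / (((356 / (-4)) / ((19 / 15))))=-854369060521 / 2226217826160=-0.38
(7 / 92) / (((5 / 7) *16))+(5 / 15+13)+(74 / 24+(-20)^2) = 9194627 / 22080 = 416.42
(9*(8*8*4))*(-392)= -903168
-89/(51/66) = -1958/17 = -115.18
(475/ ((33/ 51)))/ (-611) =-8075/ 6721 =-1.20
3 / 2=1.50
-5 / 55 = -1 / 11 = -0.09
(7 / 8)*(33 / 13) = 2.22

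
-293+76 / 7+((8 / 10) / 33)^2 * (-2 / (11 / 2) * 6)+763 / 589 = -115591289294 / 411578475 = -280.85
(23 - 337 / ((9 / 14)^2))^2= 4120227721 / 6561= 627987.76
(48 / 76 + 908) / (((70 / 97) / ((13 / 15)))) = 1091.22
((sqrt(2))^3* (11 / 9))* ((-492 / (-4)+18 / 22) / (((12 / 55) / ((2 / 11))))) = 2270* sqrt(2) / 9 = 356.70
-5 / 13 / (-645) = 1 / 1677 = 0.00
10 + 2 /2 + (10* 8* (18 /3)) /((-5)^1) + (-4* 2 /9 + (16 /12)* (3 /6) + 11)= -668 /9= -74.22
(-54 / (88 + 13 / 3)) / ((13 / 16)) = -0.72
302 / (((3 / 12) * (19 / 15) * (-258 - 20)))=-9060 / 2641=-3.43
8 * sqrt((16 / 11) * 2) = 13.64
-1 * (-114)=114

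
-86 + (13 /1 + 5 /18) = -1309 /18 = -72.72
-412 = -412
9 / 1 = 9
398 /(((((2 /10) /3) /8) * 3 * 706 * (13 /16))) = 127360 /4589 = 27.75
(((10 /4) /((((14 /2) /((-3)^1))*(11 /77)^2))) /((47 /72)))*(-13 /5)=9828 /47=209.11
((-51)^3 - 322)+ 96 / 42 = -930795 / 7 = -132970.71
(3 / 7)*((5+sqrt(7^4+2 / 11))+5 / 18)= 95 / 42+3*sqrt(290543) / 77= 23.26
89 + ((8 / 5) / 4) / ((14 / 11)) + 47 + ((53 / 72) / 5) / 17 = 1168015 / 8568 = 136.32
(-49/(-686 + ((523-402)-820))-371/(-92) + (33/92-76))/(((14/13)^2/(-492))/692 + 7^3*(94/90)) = -98389310438016/492465980352703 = -0.20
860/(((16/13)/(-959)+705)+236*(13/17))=182267540/187665479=0.97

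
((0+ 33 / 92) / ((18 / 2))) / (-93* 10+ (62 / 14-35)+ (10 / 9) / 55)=-2541 / 61240904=-0.00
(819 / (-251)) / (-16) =819 / 4016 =0.20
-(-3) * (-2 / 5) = -6 / 5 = -1.20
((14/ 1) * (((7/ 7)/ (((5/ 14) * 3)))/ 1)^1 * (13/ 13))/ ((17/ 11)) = 2156/ 255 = 8.45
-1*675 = -675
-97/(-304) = 97/304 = 0.32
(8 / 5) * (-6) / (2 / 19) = -456 / 5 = -91.20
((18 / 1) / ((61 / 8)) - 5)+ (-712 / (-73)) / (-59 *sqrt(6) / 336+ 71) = -1056725877823 / 422358032675+ 2352448 *sqrt(6) / 6923902175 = -2.50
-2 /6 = -1 /3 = -0.33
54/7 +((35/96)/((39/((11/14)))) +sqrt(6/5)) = sqrt(30)/5 +404737/52416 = 8.82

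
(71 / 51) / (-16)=-71 / 816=-0.09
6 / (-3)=-2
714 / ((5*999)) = 238 / 1665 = 0.14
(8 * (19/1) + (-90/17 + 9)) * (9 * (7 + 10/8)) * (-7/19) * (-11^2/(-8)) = -665876673/10336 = -64423.05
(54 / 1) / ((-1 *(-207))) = 6 / 23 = 0.26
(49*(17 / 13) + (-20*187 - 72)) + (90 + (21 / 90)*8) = -712931 / 195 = -3656.06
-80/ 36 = -20/ 9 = -2.22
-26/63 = -0.41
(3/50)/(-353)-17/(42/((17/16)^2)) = -43373353/94886400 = -0.46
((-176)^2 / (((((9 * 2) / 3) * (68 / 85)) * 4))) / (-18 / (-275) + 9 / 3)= 1331000 / 2529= 526.29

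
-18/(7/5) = -12.86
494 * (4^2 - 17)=-494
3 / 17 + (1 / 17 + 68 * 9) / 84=10657 / 1428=7.46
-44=-44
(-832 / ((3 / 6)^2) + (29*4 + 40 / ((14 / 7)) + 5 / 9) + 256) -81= -27148 / 9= -3016.44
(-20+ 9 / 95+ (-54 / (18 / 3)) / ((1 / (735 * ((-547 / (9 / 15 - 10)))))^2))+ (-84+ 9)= -3455058910700719 / 209855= -16464029499.90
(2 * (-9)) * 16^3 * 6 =-442368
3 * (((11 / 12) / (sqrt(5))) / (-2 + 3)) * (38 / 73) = 209 * sqrt(5) / 730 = 0.64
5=5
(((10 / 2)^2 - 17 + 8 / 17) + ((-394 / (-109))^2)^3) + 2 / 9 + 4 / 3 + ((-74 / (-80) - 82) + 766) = 2925.53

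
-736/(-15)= 736/15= 49.07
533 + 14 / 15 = 8009 / 15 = 533.93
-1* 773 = -773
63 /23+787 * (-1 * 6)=-108543 /23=-4719.26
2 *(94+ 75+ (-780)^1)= -1222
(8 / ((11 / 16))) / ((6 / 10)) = 640 / 33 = 19.39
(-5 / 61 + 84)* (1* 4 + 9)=66547 / 61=1090.93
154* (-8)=-1232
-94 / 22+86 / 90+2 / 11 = -1552 / 495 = -3.14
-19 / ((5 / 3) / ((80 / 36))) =-76 / 3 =-25.33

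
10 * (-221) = -2210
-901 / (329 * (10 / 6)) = -2703 / 1645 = -1.64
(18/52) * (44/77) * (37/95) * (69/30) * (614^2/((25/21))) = 8662237092/154375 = 56111.66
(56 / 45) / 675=56 / 30375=0.00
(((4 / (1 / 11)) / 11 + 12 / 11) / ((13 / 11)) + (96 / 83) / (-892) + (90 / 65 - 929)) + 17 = -218073350 / 240617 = -906.31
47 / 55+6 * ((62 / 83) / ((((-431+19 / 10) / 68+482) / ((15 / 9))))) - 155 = -227593537106 / 1476635985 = -154.13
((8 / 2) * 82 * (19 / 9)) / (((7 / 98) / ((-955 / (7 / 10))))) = -119031200 / 9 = -13225688.89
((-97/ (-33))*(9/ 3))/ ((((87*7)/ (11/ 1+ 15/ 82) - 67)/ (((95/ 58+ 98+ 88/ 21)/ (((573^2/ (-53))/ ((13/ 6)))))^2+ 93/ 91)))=-973203215780425053238391/ 1352661615222670403226576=-0.72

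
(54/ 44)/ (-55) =-27/ 1210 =-0.02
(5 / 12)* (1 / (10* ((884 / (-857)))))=-857 / 21216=-0.04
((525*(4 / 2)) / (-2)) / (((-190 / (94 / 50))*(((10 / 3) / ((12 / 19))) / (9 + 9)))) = 159894 / 9025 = 17.72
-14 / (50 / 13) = -91 / 25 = -3.64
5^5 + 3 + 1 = 3129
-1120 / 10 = -112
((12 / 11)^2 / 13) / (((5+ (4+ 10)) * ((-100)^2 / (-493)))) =-4437 / 18679375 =-0.00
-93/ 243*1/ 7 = -0.05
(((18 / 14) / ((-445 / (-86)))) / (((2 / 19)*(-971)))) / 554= -7353 / 1675664410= -0.00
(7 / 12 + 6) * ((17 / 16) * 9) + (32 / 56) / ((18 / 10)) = 255107 / 4032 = 63.27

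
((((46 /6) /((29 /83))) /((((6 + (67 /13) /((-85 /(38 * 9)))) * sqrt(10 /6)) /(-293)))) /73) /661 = 5374499 * sqrt(15) /2972191788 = 0.01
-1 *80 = -80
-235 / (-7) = 235 / 7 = 33.57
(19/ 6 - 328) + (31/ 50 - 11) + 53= -21166/ 75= -282.21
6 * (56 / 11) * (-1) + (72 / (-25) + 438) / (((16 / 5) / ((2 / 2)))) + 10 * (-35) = -107611 / 440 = -244.57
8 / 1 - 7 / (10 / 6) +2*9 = 109 / 5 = 21.80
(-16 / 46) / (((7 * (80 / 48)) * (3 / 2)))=-16 / 805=-0.02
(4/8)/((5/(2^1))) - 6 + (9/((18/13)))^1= 7/10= 0.70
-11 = -11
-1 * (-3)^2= -9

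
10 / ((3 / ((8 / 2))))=40 / 3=13.33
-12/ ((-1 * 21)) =4/ 7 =0.57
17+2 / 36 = 17.06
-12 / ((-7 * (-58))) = -6 / 203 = -0.03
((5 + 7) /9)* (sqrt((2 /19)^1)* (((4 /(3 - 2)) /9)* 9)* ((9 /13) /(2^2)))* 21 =6.29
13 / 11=1.18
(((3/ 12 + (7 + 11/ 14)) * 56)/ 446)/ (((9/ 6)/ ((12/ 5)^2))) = 864/ 223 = 3.87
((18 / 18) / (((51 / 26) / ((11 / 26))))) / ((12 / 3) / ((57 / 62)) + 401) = 209 / 392785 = 0.00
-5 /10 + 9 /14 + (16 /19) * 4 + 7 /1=1398 /133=10.51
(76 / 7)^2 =5776 / 49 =117.88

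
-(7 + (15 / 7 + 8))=-17.14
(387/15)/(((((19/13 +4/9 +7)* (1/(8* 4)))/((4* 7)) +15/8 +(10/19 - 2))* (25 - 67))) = -3058848/2047855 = -1.49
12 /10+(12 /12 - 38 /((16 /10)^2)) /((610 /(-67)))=10621 /3904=2.72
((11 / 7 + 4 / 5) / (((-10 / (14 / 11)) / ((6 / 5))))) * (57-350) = 145914 / 1375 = 106.12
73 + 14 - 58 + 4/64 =465/16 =29.06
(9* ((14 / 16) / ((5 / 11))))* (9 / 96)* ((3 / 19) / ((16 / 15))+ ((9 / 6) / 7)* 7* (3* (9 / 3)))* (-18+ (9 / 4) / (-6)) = -407.33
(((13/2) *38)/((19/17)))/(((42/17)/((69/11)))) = 86411/154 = 561.11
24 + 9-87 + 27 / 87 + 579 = 15234 / 29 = 525.31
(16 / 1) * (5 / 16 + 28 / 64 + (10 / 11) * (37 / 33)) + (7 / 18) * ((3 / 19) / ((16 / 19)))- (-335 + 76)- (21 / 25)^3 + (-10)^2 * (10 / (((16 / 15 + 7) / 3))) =39850719533 / 60500000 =658.69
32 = 32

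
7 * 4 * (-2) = -56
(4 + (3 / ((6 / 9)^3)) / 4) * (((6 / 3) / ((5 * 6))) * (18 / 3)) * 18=1881 / 40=47.02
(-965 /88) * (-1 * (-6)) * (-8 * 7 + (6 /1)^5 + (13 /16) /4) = -1430399235 /2816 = -507954.27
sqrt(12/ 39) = 0.55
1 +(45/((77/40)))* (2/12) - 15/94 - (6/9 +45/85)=1306915/369138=3.54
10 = 10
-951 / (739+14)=-317 / 251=-1.26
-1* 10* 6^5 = -77760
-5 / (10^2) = -0.05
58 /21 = 2.76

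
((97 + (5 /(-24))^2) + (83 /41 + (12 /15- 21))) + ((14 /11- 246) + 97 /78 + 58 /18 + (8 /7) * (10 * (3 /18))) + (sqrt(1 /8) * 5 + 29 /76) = -39701936721 /249529280 + 5 * sqrt(2) /4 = -157.34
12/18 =2/3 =0.67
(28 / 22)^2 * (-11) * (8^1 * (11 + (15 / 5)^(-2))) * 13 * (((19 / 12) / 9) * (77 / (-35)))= 1936480 / 243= 7969.05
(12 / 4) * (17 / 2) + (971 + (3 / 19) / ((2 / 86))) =38125 / 38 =1003.29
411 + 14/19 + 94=9609/19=505.74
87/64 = 1.36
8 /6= 4 /3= 1.33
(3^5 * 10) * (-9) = -21870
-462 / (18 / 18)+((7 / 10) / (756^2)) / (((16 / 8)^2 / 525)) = -14370043 / 31104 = -462.00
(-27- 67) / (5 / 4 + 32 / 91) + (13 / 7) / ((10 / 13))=-56.28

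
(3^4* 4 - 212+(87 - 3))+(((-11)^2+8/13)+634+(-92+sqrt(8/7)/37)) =2* sqrt(14)/259+11175/13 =859.64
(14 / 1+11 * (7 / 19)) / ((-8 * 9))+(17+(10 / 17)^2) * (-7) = -48103615 / 395352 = -121.67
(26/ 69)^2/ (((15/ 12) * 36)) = 676/ 214245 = 0.00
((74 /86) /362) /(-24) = -37 /373584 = -0.00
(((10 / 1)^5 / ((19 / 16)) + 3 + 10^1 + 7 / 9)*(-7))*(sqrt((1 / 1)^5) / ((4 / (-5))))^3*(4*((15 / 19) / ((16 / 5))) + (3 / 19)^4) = 540574879588625 / 475411008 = 1137068.50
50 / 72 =25 / 36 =0.69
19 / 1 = 19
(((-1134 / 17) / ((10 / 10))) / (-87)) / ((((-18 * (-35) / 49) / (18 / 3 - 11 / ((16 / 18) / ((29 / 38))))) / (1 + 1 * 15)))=-153909 / 46835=-3.29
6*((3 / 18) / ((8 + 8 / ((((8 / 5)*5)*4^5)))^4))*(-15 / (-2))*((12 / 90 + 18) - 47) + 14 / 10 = 30350372036116487 / 22528995266560005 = 1.35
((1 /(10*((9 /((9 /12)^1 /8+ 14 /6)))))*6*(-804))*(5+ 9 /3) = -15611 /15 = -1040.73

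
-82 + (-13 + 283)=188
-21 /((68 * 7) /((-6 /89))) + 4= 12113 /3026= 4.00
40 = 40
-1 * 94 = -94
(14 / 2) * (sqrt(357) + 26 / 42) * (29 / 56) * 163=61451 / 168 + 4727 * sqrt(357) / 8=11530.03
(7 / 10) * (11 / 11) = 7 / 10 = 0.70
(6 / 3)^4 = 16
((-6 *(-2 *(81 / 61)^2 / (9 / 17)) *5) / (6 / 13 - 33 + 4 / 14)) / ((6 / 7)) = -15788682 / 2184227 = -7.23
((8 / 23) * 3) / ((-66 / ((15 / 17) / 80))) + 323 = 5556889 / 17204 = 323.00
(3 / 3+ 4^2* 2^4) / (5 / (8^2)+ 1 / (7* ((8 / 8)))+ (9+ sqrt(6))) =158542272 / 5286979 - 51580928* sqrt(6) / 15860937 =22.02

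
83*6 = 498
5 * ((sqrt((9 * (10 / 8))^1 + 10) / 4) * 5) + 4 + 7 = 11 + 25 * sqrt(85) / 8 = 39.81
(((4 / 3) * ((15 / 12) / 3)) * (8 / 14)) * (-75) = -500 / 21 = -23.81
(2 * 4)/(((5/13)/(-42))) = -873.60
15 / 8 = 1.88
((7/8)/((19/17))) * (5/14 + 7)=1751/304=5.76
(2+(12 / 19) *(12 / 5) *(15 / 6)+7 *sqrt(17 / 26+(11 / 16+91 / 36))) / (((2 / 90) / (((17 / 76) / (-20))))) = -357 *sqrt(94159) / 15808-8415 / 2888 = -9.84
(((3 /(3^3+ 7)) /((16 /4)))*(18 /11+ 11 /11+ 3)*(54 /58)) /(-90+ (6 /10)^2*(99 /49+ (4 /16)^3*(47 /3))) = -16405200 /12639326447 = -0.00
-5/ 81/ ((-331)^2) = -5/ 8874441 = -0.00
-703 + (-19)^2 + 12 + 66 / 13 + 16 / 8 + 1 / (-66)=-277081 / 858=-322.94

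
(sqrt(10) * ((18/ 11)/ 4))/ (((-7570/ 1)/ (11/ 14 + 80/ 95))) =-3897 * sqrt(10)/ 44299640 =-0.00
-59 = -59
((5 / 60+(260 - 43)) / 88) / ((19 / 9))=7815 / 6688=1.17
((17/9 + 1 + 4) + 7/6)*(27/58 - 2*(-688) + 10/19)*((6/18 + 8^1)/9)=21075625/2052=10270.77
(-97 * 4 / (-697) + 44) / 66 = 5176 / 7667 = 0.68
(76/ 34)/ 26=19/ 221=0.09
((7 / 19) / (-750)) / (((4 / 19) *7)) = -1 / 3000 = -0.00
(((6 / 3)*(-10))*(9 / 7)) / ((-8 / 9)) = 405 / 14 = 28.93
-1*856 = -856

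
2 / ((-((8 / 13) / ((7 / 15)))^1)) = -1.52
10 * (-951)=-9510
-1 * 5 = -5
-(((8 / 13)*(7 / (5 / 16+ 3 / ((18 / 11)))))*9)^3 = -14158437285888 / 2400721219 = -5897.58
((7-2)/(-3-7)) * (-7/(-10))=-7/20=-0.35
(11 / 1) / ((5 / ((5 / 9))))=11 / 9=1.22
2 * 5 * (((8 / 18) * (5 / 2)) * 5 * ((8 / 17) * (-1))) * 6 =-8000 / 51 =-156.86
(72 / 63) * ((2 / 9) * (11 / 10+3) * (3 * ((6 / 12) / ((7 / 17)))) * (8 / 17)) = 1.79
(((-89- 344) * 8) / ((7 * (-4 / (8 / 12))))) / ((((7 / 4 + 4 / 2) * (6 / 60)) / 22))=304832 / 63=4838.60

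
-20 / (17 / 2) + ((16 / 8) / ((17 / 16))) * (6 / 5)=-8 / 85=-0.09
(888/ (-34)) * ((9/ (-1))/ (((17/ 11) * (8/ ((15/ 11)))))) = 14985/ 578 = 25.93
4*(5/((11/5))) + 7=16.09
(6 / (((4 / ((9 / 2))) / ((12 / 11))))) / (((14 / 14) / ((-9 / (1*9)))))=-81 / 11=-7.36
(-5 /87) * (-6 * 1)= 0.34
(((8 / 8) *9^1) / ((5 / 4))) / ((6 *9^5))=2 / 98415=0.00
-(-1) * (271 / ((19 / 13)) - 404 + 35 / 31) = -128078 / 589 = -217.45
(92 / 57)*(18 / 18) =92 / 57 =1.61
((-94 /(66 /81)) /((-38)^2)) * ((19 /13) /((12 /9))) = -3807 /43472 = -0.09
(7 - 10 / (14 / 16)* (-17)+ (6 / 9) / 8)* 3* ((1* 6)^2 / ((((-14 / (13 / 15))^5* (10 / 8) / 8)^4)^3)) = 23222187975395284166437518627251280773808910621264091222841855350944583 / 709387485128367077249740668310500503663103846118568940551471225192497456094522612923022712727583183323076809756457805633544921875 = 0.00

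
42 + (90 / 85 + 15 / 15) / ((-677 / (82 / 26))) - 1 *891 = -127026268 / 149617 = -849.01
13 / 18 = 0.72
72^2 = 5184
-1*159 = -159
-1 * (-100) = 100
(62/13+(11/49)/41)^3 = 1939142873644101/17814345343613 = 108.85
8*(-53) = -424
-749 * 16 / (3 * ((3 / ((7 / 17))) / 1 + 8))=-784 / 3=-261.33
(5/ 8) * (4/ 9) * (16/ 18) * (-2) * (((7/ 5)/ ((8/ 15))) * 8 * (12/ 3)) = -1120/ 27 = -41.48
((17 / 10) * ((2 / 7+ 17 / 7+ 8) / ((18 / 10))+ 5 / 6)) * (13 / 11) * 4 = 4199 / 77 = 54.53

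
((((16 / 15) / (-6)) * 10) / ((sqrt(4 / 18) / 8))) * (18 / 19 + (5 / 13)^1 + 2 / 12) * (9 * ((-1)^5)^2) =-71072 * sqrt(2) / 247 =-406.93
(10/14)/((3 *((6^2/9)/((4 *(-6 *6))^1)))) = -60/7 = -8.57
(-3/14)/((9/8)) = -0.19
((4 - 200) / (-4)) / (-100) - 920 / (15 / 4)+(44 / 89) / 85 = -111576571 / 453900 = -245.82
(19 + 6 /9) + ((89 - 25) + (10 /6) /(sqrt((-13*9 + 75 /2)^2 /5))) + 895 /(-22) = 10*sqrt(5) /477 + 2837 /66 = 43.03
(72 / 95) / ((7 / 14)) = 144 / 95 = 1.52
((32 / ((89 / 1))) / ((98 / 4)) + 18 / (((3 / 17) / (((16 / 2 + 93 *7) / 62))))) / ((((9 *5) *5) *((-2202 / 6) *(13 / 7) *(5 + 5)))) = -146570833 / 207320226750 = -0.00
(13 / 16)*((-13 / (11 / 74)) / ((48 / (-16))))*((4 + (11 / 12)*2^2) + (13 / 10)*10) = 193843 / 396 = 489.50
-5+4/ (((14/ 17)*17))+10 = 37/ 7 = 5.29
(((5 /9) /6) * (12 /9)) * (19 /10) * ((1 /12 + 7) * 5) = 8075 /972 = 8.31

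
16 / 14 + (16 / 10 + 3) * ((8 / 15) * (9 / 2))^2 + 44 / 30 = 76402 / 2625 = 29.11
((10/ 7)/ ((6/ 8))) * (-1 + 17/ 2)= 100/ 7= 14.29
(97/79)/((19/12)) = 1164/1501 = 0.78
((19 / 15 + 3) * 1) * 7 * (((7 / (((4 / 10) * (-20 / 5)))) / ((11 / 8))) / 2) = -1568 / 33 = -47.52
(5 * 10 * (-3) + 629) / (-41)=-479 / 41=-11.68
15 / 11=1.36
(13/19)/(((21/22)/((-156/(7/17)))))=-252824/931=-271.56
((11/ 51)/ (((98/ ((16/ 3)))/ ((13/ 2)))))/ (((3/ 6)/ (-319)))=-364936/ 7497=-48.68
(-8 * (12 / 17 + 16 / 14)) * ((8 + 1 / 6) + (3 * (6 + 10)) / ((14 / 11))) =-1695760 / 2499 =-678.58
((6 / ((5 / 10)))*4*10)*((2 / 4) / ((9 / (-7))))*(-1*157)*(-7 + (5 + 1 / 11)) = -615440 / 11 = -55949.09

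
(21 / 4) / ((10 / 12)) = 63 / 10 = 6.30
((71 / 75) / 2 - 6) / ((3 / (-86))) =35647 / 225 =158.43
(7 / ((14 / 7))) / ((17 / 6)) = 21 / 17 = 1.24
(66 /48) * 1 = 11 /8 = 1.38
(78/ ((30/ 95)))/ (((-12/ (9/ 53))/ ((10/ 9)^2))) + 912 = 1298897/ 1431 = 907.68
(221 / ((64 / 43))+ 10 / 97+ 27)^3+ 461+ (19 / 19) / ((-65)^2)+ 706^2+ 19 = 5976528911338780284287 / 1010838647603200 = 5912445.99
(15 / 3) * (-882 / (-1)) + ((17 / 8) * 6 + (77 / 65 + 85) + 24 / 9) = 3519049 / 780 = 4511.60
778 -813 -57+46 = -46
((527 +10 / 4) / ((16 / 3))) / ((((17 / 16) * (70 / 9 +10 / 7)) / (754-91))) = 7805889 / 1160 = 6729.21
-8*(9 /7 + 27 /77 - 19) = 1528 /11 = 138.91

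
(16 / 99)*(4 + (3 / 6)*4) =32 / 33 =0.97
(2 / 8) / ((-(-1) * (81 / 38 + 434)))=19 / 33146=0.00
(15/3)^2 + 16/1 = 41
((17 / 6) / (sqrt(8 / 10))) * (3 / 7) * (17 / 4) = 289 * sqrt(5) / 112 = 5.77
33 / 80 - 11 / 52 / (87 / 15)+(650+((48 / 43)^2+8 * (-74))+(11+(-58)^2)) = 3434.62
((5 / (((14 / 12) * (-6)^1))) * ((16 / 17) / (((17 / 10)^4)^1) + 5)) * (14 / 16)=-36296425 / 11358856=-3.20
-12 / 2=-6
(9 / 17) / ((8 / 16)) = 18 / 17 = 1.06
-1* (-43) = 43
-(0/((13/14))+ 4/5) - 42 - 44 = -434/5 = -86.80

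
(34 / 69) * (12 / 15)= 136 / 345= 0.39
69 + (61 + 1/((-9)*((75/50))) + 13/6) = 7133/54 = 132.09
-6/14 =-3/7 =-0.43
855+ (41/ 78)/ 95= 6335591/ 7410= 855.01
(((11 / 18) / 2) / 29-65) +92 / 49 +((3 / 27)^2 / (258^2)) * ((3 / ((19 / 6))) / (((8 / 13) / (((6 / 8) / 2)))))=-63.11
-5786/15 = -385.73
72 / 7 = 10.29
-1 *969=-969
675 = 675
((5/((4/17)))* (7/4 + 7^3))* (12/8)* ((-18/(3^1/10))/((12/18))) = -15824025/16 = -989001.56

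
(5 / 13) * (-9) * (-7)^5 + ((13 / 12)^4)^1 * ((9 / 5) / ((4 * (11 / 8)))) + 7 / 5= 9584328569 / 164736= 58179.93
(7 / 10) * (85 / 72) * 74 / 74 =119 / 144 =0.83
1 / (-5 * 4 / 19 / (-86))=817 / 10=81.70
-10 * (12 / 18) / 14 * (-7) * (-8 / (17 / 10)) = -800 / 51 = -15.69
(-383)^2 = 146689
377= 377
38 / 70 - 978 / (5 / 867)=-5935463 / 35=-169584.66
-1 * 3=-3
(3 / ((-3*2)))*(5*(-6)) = 15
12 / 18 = 2 / 3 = 0.67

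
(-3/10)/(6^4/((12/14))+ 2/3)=-9/45380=-0.00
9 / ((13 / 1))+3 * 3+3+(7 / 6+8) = 1705 / 78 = 21.86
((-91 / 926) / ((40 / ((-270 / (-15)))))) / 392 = -117 / 1037120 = -0.00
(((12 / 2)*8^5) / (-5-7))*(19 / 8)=-38912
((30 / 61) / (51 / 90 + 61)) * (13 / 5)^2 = 6084 / 112667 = 0.05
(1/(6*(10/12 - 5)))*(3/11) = -3/275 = -0.01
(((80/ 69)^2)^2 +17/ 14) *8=3835124228/ 158669847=24.17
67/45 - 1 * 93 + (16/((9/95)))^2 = 11514938/405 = 28431.95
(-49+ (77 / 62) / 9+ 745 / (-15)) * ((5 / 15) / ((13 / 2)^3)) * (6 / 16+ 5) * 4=-4728194 / 1838889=-2.57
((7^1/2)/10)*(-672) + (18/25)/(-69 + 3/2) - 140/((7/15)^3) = -29634496/18375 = -1612.76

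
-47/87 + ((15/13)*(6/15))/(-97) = -59789/109707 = -0.54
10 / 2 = 5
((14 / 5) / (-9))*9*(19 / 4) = -133 / 10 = -13.30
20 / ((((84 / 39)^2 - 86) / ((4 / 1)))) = -1352 / 1375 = -0.98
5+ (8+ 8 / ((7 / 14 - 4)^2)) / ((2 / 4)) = 22.31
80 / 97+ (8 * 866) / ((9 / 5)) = 3360800 / 873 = 3849.71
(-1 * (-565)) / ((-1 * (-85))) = 113 / 17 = 6.65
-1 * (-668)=668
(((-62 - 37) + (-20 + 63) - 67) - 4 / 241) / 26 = -29647 / 6266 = -4.73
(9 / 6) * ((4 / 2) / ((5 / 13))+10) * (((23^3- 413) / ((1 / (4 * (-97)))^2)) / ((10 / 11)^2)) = 6102100665936 / 125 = 48816805327.49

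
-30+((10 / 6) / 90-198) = -12311 / 54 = -227.98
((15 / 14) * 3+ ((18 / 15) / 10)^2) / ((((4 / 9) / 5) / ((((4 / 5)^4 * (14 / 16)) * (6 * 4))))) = 312.43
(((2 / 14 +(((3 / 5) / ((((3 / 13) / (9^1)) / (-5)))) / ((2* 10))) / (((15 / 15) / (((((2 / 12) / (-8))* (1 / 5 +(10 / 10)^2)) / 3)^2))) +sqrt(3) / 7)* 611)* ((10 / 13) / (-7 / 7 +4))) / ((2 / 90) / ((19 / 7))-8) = -133950* sqrt(3) / 47831-85484211 / 30611840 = -7.64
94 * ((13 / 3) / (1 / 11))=13442 / 3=4480.67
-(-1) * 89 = 89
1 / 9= 0.11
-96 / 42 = -16 / 7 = -2.29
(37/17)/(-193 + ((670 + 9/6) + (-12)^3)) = -74/42483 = -0.00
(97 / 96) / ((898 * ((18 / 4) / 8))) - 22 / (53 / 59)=-62937475 / 2570076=-24.49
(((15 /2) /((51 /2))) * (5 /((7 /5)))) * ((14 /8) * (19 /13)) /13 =2375 /11492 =0.21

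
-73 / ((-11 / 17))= 1241 / 11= 112.82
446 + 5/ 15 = 1339/ 3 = 446.33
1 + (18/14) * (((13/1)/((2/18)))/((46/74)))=39122/161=242.99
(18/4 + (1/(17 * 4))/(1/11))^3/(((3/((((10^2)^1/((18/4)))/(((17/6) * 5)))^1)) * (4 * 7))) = 159275065/84189168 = 1.89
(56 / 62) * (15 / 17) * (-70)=-29400 / 527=-55.79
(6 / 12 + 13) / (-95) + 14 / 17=2201 / 3230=0.68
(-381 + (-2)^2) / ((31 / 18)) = -6786 / 31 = -218.90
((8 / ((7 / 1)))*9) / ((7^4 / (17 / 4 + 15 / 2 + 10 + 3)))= 1782 / 16807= 0.11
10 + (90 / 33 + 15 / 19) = 2825 / 209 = 13.52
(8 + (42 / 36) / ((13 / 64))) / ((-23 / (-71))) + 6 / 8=154915 / 3588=43.18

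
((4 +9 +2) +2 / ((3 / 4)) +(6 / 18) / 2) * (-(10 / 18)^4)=-66875 / 39366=-1.70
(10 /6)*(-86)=-430 /3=-143.33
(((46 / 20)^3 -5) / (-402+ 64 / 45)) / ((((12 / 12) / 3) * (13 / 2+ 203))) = -193509 / 755289400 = -0.00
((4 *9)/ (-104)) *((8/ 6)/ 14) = -3/ 91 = -0.03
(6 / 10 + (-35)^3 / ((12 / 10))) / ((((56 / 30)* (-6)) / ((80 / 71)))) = 5359285 / 1491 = 3594.42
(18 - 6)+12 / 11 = 144 / 11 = 13.09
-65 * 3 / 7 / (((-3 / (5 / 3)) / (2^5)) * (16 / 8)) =5200 / 21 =247.62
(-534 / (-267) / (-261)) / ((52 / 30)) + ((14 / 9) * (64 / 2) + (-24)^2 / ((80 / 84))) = 11104837 / 16965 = 654.57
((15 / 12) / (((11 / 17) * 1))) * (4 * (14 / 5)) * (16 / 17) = 224 / 11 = 20.36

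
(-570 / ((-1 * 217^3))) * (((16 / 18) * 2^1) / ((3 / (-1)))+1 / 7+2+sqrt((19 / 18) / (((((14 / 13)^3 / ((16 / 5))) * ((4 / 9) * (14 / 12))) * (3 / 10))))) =55670 / 643753719+7410 * sqrt(247) / 500697337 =0.00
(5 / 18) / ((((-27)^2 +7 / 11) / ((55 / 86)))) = 3025 / 12424248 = 0.00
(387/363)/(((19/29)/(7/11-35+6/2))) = -1290645/25289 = -51.04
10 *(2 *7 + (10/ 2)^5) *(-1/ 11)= -31390/ 11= -2853.64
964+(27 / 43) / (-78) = 963.99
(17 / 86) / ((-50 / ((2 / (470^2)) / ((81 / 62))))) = -527 / 19234867500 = -0.00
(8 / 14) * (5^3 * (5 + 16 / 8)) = 500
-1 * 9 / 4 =-2.25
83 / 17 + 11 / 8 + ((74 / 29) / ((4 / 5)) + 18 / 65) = 2492827 / 256360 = 9.72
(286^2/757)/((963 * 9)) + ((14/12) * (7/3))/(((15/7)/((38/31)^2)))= 60570264842/31525215795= 1.92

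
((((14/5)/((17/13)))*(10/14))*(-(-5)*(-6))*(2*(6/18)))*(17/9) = -520/9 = -57.78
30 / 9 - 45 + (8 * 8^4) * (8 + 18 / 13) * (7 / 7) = 307473.41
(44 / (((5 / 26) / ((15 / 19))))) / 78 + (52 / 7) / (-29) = 7944 / 3857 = 2.06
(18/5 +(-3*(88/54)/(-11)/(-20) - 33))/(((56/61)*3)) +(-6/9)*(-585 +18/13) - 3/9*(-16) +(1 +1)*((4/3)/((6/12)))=9559217/24570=389.06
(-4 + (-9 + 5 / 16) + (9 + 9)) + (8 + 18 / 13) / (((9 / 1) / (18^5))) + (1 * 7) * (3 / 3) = 409828865 / 208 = 1970331.08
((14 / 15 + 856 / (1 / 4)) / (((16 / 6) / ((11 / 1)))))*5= 70639.25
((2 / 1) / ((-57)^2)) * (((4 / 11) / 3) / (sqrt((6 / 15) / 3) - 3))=-40 / 1584429 - 8 * sqrt(30) / 14259861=-0.00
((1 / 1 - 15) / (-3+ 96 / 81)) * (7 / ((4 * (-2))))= -27 / 4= -6.75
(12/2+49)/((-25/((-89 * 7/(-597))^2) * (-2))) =4269419/3564090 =1.20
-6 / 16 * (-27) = 81 / 8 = 10.12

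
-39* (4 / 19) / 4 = -2.05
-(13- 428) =415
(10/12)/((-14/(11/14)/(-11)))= 605/1176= 0.51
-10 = -10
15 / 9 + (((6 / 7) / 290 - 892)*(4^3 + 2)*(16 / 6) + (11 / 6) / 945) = -737538133 / 4698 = -156989.81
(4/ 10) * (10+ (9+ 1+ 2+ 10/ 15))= 136/ 15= 9.07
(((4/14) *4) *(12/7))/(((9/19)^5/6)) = 158470336/321489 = 492.93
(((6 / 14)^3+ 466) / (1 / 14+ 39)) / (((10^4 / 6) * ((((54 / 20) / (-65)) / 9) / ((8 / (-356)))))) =415649 / 11927335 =0.03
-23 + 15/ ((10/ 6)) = -14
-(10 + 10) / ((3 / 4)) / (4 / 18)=-120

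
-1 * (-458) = 458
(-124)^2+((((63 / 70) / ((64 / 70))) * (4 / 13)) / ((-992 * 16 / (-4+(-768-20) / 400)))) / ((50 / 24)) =31726223472833 / 2063360000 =15376.00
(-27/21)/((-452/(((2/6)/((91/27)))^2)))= 729/26201084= 0.00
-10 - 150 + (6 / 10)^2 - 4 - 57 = -5516 / 25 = -220.64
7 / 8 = 0.88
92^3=778688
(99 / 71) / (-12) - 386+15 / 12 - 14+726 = 46453 / 142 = 327.13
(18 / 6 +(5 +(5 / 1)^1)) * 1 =13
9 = 9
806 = 806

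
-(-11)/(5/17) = 187/5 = 37.40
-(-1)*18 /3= 6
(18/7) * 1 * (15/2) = 135/7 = 19.29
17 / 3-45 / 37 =494 / 111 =4.45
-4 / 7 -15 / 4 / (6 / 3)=-137 / 56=-2.45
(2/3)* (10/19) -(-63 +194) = -7447/57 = -130.65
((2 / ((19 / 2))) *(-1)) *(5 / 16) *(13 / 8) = -65 / 608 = -0.11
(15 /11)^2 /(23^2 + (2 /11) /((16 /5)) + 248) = 1800 /752191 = 0.00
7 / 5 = 1.40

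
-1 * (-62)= 62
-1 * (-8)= 8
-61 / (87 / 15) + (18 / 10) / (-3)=-1612 / 145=-11.12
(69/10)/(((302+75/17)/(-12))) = -7038/26045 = -0.27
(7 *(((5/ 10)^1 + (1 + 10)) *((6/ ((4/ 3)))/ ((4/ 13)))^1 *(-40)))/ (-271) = 94185/ 542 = 173.77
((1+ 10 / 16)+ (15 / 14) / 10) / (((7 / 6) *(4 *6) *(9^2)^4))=97 / 67497258528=0.00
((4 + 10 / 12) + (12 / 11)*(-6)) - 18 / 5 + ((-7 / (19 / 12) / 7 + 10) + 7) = 69323 / 6270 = 11.06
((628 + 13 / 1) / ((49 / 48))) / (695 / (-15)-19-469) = -92304 / 78547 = -1.18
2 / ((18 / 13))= 13 / 9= 1.44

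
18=18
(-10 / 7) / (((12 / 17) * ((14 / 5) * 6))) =-425 / 3528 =-0.12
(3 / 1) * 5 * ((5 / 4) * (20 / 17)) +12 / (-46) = 8523 / 391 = 21.80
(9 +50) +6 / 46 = 59.13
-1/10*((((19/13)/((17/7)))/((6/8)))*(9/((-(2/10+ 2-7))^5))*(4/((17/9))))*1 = -83125/138498048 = -0.00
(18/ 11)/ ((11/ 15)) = 270/ 121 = 2.23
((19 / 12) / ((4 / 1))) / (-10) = -19 / 480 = -0.04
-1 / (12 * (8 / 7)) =-7 / 96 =-0.07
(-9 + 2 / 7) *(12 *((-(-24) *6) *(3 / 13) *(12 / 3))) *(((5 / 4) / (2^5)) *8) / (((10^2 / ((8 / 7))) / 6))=-948672 / 3185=-297.86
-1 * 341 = -341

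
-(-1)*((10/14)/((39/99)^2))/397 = 5445/469651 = 0.01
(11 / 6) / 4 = 11 / 24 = 0.46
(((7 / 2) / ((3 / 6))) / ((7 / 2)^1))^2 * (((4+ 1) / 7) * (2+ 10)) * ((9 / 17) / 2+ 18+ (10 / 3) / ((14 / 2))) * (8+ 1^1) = 4817160 / 833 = 5782.91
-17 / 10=-1.70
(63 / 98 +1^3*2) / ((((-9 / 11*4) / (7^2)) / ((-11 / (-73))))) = -31339 / 5256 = -5.96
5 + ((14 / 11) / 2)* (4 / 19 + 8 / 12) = 3485 / 627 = 5.56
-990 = -990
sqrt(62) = 7.87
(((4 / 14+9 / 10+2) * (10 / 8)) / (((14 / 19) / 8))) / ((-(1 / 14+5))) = -4237 / 497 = -8.53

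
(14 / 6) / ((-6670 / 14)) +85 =850376 / 10005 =85.00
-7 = -7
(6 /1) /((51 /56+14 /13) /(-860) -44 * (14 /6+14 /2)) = -11269440 /771334901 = -0.01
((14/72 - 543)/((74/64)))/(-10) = 78164/1665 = 46.95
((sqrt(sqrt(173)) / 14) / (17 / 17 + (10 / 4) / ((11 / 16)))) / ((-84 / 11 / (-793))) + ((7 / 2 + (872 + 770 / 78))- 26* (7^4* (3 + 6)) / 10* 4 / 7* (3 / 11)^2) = -70907153 / 47190 + 95953* 173^(1 / 4) / 59976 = -1496.79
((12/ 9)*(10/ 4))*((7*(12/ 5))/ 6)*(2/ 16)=7/ 6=1.17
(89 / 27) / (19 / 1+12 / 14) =623 / 3753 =0.17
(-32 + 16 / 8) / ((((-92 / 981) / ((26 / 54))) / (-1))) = -154.02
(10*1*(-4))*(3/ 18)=-20/ 3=-6.67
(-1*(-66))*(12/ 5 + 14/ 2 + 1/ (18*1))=624.07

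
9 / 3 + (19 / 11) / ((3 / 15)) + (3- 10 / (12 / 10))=208 / 33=6.30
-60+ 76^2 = 5716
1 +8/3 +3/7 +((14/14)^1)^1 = 107/21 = 5.10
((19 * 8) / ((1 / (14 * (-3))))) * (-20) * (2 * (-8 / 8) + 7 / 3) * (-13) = -553280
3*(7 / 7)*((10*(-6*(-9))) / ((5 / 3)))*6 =5832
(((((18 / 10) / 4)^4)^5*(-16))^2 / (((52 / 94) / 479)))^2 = 11073056039749821260228878283674004833832709933754922329766835483387824644283866863969 / 1246999899382765689241600000000000000000000000000000000000000000000000000000000000000000000000000000000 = 0.00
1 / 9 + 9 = 82 / 9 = 9.11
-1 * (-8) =8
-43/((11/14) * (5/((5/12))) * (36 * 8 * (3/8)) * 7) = -43/7128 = -0.01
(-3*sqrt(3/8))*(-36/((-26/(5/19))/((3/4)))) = -405*sqrt(6)/1976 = -0.50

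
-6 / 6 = -1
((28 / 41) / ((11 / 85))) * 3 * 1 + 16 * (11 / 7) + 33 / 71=9288457 / 224147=41.44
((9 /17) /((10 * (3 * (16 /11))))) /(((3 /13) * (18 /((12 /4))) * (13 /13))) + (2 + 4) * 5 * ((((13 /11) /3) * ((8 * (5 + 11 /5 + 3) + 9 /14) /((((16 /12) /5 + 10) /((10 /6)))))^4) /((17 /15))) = 10040626714820652624011 /30303856165376640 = 331331.65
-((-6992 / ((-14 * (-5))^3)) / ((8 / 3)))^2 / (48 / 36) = -5156163 / 117649000000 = -0.00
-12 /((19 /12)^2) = -1728 /361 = -4.79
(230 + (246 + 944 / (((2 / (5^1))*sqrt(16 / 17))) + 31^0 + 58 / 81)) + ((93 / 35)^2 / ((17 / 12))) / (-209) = 168408678547 / 352546425 + 590*sqrt(17) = 2910.32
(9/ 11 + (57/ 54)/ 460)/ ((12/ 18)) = 74729/ 60720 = 1.23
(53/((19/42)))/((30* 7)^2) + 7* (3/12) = 69931/39900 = 1.75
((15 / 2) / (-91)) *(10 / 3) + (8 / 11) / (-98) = -1977 / 7007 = -0.28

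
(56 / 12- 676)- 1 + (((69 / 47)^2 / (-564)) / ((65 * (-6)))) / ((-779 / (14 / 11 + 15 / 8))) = -7464881973056239 / 11102947901760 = -672.33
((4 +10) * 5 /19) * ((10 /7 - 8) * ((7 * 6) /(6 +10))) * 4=-4830 /19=-254.21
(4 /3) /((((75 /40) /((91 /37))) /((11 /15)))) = 32032 /24975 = 1.28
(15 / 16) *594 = 4455 / 8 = 556.88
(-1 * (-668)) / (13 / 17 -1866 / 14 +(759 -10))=79492 / 73361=1.08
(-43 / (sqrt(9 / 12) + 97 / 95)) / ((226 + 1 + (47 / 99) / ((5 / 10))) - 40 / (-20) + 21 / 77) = -3566205 / 5470598 + 3492675 * sqrt(3) / 10941196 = -0.10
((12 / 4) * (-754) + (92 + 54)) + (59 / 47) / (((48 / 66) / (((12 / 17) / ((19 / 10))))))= -32113261 / 15181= -2115.36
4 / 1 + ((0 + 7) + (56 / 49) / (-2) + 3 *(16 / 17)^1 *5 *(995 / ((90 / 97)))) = 5408563 / 357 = 15150.04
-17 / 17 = -1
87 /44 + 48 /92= 2.50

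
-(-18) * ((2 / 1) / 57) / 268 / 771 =1 / 327161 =0.00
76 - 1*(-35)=111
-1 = -1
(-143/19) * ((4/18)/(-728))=0.00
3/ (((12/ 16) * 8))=1/ 2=0.50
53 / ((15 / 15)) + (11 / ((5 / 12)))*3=661 / 5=132.20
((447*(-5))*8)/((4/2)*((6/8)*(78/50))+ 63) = -298000/1089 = -273.65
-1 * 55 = -55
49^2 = 2401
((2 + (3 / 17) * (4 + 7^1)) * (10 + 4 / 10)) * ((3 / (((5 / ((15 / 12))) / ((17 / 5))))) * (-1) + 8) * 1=94939 / 425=223.39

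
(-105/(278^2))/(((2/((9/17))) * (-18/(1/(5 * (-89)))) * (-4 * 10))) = 0.00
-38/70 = -19/35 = -0.54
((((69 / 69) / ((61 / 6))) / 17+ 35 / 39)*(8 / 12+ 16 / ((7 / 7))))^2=3335919602500 / 14720726241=226.61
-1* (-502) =502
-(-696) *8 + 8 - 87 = 5489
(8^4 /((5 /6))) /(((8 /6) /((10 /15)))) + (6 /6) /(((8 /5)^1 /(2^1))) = 49177 /20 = 2458.85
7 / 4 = 1.75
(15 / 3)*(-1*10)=-50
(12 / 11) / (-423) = -4 / 1551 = -0.00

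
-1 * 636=-636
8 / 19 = 0.42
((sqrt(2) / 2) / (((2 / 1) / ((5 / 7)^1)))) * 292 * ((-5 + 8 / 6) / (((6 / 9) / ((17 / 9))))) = -68255 * sqrt(2) / 126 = -766.09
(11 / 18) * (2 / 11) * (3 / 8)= 1 / 24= 0.04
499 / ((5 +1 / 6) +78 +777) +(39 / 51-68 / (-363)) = 48796849 / 31848531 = 1.53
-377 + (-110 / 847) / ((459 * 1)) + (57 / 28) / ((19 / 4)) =-13309174 / 35343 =-376.57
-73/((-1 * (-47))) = -73/47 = -1.55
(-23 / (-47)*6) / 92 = 3 / 94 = 0.03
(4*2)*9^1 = 72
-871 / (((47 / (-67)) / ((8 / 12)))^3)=2095716584 / 2803221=747.61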